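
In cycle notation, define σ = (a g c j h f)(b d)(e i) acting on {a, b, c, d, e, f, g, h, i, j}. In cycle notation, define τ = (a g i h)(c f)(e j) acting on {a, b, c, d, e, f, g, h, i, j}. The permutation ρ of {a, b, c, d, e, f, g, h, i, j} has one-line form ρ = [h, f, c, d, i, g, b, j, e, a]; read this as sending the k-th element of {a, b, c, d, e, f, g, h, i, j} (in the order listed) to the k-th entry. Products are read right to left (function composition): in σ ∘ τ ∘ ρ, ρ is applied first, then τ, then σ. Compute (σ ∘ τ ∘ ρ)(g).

Chase g: ρ(g) = b; τ(b) = b; σ(b) = d. Hence (σ ∘ τ ∘ ρ)(g) = d.

d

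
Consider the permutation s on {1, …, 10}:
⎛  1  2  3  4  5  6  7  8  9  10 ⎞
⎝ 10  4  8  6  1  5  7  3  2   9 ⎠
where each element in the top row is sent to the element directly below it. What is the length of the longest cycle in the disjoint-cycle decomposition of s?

7

Decomposing into disjoint cycles gives (1 10 9 2 4 6 5)(3 8); the longest has length 7.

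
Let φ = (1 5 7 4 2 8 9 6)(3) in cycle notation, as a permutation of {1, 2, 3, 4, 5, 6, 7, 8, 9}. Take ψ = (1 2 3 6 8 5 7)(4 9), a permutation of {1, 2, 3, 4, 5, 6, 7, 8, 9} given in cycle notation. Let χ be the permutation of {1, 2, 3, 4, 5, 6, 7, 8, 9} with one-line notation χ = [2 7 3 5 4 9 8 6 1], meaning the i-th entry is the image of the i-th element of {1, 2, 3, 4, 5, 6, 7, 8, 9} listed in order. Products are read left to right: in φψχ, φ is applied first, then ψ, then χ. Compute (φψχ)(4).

3

(φψχ)(4) = χ(ψ(φ(4))). φ(4) = 2, then ψ(2) = 3, then χ(3) = 3, so the result is 3.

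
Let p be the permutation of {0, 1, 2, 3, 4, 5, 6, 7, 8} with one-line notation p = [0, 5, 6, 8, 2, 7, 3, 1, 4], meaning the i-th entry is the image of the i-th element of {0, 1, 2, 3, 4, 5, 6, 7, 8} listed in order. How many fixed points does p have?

1

The fixed points (elements with p(x) = x) are {0}, so there is 1.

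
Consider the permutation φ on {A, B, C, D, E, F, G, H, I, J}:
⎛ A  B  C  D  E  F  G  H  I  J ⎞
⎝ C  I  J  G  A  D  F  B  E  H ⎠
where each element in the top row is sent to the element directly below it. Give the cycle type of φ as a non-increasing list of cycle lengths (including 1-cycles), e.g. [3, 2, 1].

The disjoint cycles are (A, C, J, H, B, I, E)(D, G, F), with lengths 7, 3 in non-increasing order.

[7, 3]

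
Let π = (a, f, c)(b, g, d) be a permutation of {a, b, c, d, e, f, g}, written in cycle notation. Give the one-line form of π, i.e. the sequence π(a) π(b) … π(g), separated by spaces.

Each element maps to the next entry in its cycle (wrapping to the front): a→f, b→g, c→a, d→b, e→e, f→c, g→d.
Listing these in domain order gives f g a b e c d.

f g a b e c d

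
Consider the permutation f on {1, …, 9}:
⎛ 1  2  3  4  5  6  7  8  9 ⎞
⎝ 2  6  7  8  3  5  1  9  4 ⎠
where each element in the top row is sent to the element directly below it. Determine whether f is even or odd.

odd

In disjoint-cycle form the cycle lengths are 6, 3.
A cycle is odd iff its length is even; f has 1 even-length cycle, so sgn(f) = (−1)^1 and f is odd.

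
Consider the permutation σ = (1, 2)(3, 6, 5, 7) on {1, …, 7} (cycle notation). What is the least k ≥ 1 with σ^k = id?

The cycle type of σ is (4, 2, 1).
The order of σ is the least common multiple of its cycle lengths: lcm(4, 2) = 4.

4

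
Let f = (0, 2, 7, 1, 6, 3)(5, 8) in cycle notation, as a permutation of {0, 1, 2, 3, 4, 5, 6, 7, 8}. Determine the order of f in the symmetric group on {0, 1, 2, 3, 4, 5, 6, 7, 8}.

The cycle type of f is (6, 2, 1).
Since disjoint cycles commute, ord(f) = lcm(6, 2) = 6.

6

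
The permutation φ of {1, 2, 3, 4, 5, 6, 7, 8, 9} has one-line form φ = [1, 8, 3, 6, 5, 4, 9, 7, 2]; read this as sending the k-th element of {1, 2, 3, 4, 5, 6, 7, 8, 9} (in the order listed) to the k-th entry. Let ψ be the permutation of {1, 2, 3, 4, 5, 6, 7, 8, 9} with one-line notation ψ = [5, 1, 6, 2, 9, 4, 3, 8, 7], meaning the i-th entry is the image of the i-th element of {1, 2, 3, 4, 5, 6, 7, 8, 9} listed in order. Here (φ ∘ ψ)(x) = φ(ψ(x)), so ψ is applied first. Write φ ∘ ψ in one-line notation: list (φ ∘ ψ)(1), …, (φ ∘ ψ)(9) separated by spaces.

5 1 4 8 2 6 3 7 9

(φ ∘ ψ)(x) = φ(ψ(x)). Computing each image: φ(ψ(1)) = φ(5) = 5, φ(ψ(2)) = φ(1) = 1, φ(ψ(3)) = φ(6) = 4, φ(ψ(4)) = φ(2) = 8, φ(ψ(5)) = φ(9) = 2, φ(ψ(6)) = φ(4) = 6, φ(ψ(7)) = φ(3) = 3, φ(ψ(8)) = φ(8) = 7, φ(ψ(9)) = φ(7) = 9.
Hence φ ∘ ψ = [5 1 4 8 2 6 3 7 9].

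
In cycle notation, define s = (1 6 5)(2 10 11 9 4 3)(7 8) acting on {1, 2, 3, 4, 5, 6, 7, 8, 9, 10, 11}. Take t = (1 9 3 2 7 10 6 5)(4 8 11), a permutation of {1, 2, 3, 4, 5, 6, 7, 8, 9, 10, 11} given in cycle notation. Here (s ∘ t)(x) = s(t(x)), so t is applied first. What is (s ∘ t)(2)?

t(2) = 7, then s(7) = 8; composing gives (s ∘ t)(2) = 8.

8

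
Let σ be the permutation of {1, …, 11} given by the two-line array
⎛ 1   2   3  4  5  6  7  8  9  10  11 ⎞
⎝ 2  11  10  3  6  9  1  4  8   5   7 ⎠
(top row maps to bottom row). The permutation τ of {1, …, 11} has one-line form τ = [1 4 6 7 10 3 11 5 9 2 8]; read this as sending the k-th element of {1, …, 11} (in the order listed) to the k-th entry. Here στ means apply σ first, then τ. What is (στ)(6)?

9

(στ)(6) = τ(σ(6)). σ(6) = 9, then τ(9) = 9. So (στ)(6) = 9.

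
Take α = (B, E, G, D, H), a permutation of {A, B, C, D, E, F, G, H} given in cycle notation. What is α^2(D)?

B

D lies in the 5-cycle (B, E, G, D, H).
Advancing 2 steps from D: D → H → B.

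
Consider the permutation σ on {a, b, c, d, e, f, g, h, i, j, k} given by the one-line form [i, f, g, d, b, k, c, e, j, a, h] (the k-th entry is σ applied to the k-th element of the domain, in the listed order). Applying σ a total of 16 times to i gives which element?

j

Tracing i → j → … returns to i after 3 steps, so i lies in a 3-cycle (a i j).
On a 3-cycle, σ^3 is the identity, so σ^16 = σ^1 there (16 ≡ 1 mod 3).
Advancing 1 step from i: i → j.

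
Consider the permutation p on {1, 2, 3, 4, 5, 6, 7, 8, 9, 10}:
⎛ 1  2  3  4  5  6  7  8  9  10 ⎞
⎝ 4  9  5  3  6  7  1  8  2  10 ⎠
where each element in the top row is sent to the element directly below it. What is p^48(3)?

3

Tracing 3 → 5 → … returns to 3 after 6 steps, so 3 lies in a 6-cycle (1 4 3 5 6 7).
On a 6-cycle, p^6 is the identity, so p^48 = p^0 there (48 ≡ 0 mod 6).
So p^48(3) = 3.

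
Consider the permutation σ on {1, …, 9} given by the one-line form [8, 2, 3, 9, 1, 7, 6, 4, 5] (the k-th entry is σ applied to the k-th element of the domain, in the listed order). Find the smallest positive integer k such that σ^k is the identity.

Writing σ as disjoint cycles, the cycle lengths are 5, 2, 1, 1.
The order of σ is the least common multiple of its cycle lengths: lcm(5, 2) = 10.

10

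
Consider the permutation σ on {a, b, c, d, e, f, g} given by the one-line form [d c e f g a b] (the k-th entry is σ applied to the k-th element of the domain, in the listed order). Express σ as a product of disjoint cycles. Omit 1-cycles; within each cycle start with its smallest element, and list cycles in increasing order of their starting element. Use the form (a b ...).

(a d f)(b c e g)

Start at a and follow images: a → d → f → a, giving the cycle (a d f).
Continuing from each remaining unvisited element yields (a d f)(b c e g).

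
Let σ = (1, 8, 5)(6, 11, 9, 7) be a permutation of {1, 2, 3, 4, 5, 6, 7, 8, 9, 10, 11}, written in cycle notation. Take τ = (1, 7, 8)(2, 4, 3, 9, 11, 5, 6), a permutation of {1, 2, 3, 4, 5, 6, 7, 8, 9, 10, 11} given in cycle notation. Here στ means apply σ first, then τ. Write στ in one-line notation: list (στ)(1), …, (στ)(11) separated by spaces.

1 4 9 3 7 5 2 6 8 10 11

For each element, apply σ then τ: 1 → 8 → 1; 2 → 2 → 4; 3 → 3 → 9; 4 → 4 → 3; 5 → 1 → 7; 6 → 11 → 5; 7 → 6 → 2; 8 → 5 → 6; 9 → 7 → 8; 10 → 10 → 10; 11 → 9 → 11.
Collecting the images, στ = [1 4 9 3 7 5 2 6 8 10 11].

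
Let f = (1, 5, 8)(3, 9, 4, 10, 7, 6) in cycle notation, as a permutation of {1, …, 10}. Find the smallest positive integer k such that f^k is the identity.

The disjoint cycles have lengths 6, 3, 1.
The order of f is the least common multiple of its cycle lengths: lcm(6, 3) = 6.

6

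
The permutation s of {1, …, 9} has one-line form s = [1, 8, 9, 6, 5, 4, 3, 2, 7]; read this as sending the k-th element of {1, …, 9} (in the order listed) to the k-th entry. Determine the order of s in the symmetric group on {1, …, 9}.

6

Decomposing into disjoint cycles gives cycle lengths 3, 2, 2, 1, 1.
Since disjoint cycles commute, ord(s) = lcm(3, 2, 2) = 6.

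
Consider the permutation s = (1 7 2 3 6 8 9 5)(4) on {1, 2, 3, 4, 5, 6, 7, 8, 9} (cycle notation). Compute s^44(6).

1

6 lies in the 8-cycle (1 7 2 3 6 8 9 5).
Powers repeat with period 8 on this cycle, and 44 mod 8 = 4, so s^44(6) = s^4(6).
Stepping 4 places around the cycle: 6 → 8 → 9 → 5 → 1.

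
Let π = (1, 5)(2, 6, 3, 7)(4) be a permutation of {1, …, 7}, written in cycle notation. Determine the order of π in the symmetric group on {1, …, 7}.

The cycle type of π is (4, 2, 1).
The order of π is the least common multiple of its cycle lengths: lcm(4, 2) = 4.

4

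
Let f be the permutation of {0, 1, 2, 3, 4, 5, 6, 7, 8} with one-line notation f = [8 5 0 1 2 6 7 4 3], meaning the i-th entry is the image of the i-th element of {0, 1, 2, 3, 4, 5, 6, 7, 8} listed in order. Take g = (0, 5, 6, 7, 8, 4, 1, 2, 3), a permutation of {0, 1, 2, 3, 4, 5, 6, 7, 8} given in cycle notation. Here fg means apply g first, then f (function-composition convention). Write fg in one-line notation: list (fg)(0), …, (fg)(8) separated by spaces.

For each element, apply g then f: 0 → 5 → 6; 1 → 2 → 0; 2 → 3 → 1; 3 → 0 → 8; 4 → 1 → 5; 5 → 6 → 7; 6 → 7 → 4; 7 → 8 → 3; 8 → 4 → 2.
So fg in one-line form is 6 0 1 8 5 7 4 3 2.

6 0 1 8 5 7 4 3 2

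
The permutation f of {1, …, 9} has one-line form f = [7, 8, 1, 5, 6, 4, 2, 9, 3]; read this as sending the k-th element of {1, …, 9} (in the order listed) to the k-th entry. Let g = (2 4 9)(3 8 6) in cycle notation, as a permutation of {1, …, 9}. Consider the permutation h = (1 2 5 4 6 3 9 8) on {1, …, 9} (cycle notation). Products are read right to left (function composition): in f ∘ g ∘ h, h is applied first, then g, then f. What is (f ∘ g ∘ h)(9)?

(f ∘ g ∘ h)(9) = f(g(h(9))). h(9) = 8, then g(8) = 6, then f(6) = 4, so the result is 4.

4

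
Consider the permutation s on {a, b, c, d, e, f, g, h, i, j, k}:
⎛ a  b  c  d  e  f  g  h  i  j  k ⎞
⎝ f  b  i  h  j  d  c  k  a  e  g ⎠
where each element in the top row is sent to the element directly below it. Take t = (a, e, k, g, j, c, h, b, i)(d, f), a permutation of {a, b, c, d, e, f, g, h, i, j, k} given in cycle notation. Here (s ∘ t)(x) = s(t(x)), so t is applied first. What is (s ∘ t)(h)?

t(h) = b, then s(b) = b; composing gives (s ∘ t)(h) = b.

b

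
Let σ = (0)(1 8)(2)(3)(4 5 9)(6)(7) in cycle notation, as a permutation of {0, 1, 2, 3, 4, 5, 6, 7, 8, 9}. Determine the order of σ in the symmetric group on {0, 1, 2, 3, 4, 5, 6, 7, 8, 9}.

6

The disjoint cycles have lengths 3, 2, 1, 1, 1, 1, 1.
The order is lcm(3, 2) = 6.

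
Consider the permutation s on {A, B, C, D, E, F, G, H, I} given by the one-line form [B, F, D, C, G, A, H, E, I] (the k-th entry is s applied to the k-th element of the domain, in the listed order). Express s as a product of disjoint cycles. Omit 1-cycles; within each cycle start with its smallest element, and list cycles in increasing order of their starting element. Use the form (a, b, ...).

From A: A → B → F → A, closing the cycle (A, B, F).
Continuing from each remaining unvisited element yields (A, B, F)(C, D)(E, G, H).

(A, B, F)(C, D)(E, G, H)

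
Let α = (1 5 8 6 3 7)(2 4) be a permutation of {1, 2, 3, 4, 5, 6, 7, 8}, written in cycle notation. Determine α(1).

Within (1 5 8 6 3 7), 1 ↦ 5.

5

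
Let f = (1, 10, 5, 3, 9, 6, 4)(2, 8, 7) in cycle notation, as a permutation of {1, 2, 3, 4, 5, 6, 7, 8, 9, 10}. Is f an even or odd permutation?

The cycle lengths are 7, 3.
A cycle of length ℓ contributes ℓ−1 transpositions, so f is a product of 6 + 2 = 8 transpositions — even.

even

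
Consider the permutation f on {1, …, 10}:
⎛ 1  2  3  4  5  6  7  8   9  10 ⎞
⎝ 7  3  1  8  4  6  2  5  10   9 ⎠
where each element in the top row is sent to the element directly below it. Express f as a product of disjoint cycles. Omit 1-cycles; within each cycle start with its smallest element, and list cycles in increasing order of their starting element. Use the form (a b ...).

Start at 1 and follow images: 1 → 7 → 2 → 3 → 1, giving the cycle (1 7 2 3).
Repeating from the next unused element and collecting all non-trivial cycles gives (1 7 2 3)(4 8 5)(9 10).

(1 7 2 3)(4 8 5)(9 10)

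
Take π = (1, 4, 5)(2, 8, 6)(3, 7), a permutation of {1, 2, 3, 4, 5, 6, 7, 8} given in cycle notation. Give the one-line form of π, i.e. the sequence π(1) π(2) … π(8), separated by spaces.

Reading each image from the cycles: 1↦4, 2↦8, 3↦7, 4↦5, 5↦1, 6↦2, 7↦3, 8↦6.
So the one-line form is 4 8 7 5 1 2 3 6.

4 8 7 5 1 2 3 6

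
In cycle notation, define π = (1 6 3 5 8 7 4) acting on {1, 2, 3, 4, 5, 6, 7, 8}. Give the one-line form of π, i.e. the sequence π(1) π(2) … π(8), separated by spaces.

6 2 5 1 8 3 4 7

Reading each image from the cycles: 1→6, 2→2, 3→5, 4→1, 5→8, 6→3, 7→4, 8→7.
So the one-line form is 6 2 5 1 8 3 4 7.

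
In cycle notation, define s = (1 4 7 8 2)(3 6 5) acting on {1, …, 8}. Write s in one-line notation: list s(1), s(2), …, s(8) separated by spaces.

Each element maps to the next entry in its cycle (wrapping to the front): 1↦4, 2↦1, 3↦6, 4↦7, 5↦3, 6↦5, 7↦8, 8↦2.
Listing these in domain order gives 4 1 6 7 3 5 8 2.

4 1 6 7 3 5 8 2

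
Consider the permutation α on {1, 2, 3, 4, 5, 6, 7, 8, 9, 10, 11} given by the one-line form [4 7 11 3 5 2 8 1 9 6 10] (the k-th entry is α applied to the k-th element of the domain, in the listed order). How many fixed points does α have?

The fixed points (elements with α(x) = x) are {5, 9}, so there are 2.

2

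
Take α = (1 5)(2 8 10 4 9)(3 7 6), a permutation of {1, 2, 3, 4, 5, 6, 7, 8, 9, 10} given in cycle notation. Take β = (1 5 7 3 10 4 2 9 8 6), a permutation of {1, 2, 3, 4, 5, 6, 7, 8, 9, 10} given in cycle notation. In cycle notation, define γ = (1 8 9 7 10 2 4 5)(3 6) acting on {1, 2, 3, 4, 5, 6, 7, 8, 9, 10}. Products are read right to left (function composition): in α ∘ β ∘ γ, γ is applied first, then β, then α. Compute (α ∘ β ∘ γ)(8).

Apply the permutations in order: γ(8) = 9, then β(9) = 8, then α(8) = 10. So (α ∘ β ∘ γ)(8) = 10.

10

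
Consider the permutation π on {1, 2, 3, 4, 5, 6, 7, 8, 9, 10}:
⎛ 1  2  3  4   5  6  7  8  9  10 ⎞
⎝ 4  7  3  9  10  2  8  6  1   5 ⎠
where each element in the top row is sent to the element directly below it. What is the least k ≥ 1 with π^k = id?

12

Decomposing into disjoint cycles gives cycle lengths 4, 3, 2, 1.
The order of π is the least common multiple of its cycle lengths: lcm(4, 3, 2) = 12.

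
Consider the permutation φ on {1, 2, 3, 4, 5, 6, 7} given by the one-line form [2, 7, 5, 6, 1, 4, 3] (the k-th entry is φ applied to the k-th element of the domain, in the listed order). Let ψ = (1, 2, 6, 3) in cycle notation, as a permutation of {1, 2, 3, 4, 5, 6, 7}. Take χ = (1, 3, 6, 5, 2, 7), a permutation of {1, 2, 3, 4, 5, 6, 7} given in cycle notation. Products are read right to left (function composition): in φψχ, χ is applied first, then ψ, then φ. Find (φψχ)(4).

Chase 4: χ(4) = 4; ψ(4) = 4; φ(4) = 6. Hence (φψχ)(4) = 6.

6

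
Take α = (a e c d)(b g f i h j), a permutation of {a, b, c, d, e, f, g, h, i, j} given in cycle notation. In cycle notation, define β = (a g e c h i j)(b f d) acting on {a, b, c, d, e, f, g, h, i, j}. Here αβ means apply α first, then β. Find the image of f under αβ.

(αβ)(f) = β(α(f)). α(f) = i, then β(i) = j. So (αβ)(f) = j.

j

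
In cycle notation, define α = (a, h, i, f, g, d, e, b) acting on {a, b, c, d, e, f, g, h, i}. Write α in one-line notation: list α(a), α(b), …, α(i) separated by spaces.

Each element maps to the next entry in its cycle (wrapping to the front): a↦h, b↦a, c↦c, d↦e, e↦b, f↦g, g↦d, h↦i, i↦f.
So the one-line form is h a c e b g d i f.

h a c e b g d i f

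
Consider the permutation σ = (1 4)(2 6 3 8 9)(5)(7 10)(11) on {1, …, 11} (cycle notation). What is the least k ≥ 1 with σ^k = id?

10

The disjoint cycles have lengths 5, 2, 2, 1, 1.
The order of σ is the least common multiple of its cycle lengths: lcm(5, 2, 2) = 10.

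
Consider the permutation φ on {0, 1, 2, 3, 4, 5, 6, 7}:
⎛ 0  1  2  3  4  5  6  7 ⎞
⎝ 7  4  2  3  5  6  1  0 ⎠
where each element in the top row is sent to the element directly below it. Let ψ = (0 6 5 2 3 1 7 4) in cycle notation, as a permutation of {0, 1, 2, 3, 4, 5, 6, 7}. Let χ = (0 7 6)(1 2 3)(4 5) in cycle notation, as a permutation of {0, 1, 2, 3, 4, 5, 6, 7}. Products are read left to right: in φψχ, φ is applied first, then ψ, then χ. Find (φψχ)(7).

0

(φψχ)(7) = χ(ψ(φ(7))). φ(7) = 0, then ψ(0) = 6, then χ(6) = 0, so the result is 0.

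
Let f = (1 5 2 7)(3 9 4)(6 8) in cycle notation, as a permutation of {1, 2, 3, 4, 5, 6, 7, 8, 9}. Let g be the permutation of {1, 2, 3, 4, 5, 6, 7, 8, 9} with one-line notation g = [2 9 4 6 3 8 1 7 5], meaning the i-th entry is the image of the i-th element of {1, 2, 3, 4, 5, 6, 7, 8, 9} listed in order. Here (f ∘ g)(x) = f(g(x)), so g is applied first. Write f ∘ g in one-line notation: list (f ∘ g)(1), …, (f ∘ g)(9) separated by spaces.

For each element, apply g then f: 1 → 2 → 7; 2 → 9 → 4; 3 → 4 → 3; 4 → 6 → 8; 5 → 3 → 9; 6 → 8 → 6; 7 → 1 → 5; 8 → 7 → 1; 9 → 5 → 2.
Collecting the images, f ∘ g = [7 4 3 8 9 6 5 1 2].

7 4 3 8 9 6 5 1 2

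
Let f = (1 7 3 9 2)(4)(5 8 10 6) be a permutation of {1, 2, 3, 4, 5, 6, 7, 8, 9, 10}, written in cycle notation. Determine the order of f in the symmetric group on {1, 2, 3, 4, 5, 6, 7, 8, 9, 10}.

The cycle type of f is (5, 4, 1).
Since disjoint cycles commute, ord(f) = lcm(5, 4) = 20.

20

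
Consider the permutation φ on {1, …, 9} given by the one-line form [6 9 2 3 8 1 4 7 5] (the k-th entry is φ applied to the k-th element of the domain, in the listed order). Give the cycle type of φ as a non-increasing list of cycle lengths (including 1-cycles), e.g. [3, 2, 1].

The disjoint cycles are (1, 6)(2, 9, 5, 8, 7, 4, 3), with lengths 7, 2 in non-increasing order.

[7, 2]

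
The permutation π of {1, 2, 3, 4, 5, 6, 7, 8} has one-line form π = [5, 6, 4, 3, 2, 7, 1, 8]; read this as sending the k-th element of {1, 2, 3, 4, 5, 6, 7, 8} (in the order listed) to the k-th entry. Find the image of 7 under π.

1

7 is element number 7 of the domain, and entry number 7 of the one-line form is 1, so π(7) = 1.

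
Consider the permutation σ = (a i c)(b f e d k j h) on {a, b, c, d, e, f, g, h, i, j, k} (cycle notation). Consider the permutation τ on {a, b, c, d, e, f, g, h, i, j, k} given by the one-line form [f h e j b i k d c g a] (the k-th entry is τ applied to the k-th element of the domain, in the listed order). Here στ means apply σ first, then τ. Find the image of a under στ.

σ(a) = i, then τ(i) = c; composing gives (στ)(a) = c.

c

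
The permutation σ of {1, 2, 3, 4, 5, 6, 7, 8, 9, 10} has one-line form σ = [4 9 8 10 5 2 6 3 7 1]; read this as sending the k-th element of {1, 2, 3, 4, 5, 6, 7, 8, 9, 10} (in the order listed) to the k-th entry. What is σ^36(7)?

Tracing 7 → 6 → … returns to 7 after 4 steps, so 7 lies in a 4-cycle (2 9 7 6).
On a 4-cycle, σ^4 is the identity, so σ^36 = σ^0 there (36 ≡ 0 mod 4).
So σ^36(7) = 7.

7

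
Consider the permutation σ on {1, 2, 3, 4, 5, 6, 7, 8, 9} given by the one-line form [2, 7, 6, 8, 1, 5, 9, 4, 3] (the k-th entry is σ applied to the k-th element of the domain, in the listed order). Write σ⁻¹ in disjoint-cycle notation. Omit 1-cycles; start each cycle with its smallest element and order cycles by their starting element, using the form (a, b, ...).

(1, 5, 6, 3, 9, 7, 2)(4, 8)

The cycle decomposition of σ is (1, 2, 7, 9, 3, 6, 5)(4, 8).
Reversing each cycle (and rotating so the smallest element leads) gives σ⁻¹ = (1, 5, 6, 3, 9, 7, 2)(4, 8).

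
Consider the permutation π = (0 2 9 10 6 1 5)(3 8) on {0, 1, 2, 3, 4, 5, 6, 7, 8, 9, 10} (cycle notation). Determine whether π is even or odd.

odd

The cycle lengths are 7, 2, 1, 1.
A cycle is odd iff its length is even; π has 1 even-length cycle, so sgn(π) = (−1)^1 and π is odd.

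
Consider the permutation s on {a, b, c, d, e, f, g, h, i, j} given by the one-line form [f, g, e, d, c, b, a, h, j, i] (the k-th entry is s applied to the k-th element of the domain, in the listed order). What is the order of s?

The disjoint-cycle form of s has cycle lengths 4, 2, 2, 1, 1.
The order is lcm(4, 2, 2) = 4.

4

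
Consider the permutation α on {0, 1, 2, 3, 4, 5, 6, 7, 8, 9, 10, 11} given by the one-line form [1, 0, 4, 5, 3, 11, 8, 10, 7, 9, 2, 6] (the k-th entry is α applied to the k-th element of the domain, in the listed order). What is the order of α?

18

Writing α as disjoint cycles, the cycle lengths are 9, 2, 1.
The order of α is the least common multiple of its cycle lengths: lcm(9, 2) = 18.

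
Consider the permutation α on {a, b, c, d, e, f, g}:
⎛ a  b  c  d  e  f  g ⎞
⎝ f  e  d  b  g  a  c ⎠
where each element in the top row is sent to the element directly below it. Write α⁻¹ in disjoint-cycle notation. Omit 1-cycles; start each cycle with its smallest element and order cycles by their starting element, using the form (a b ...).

(a f)(b d c g e)

The cycle decomposition of α is (a f)(b e g c d).
Reversing each cycle (and rotating so the smallest element leads) gives α⁻¹ = (a f)(b d c g e).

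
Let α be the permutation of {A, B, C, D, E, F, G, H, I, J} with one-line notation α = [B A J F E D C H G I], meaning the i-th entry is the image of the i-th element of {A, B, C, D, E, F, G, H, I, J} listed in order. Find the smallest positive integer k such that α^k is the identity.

4

Writing α as disjoint cycles, the cycle lengths are 4, 2, 2, 1, 1.
Since disjoint cycles commute, ord(α) = lcm(4, 2, 2) = 4.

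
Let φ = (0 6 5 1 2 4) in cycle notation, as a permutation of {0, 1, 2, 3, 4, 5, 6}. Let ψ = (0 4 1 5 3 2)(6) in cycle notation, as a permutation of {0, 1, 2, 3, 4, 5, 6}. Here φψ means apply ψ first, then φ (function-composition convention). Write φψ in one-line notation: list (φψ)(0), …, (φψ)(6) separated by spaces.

0 1 6 4 2 3 5

(φψ)(x) = φ(ψ(x)). Computing each image: φ(ψ(0)) = φ(4) = 0, φ(ψ(1)) = φ(5) = 1, φ(ψ(2)) = φ(0) = 6, φ(ψ(3)) = φ(2) = 4, φ(ψ(4)) = φ(1) = 2, φ(ψ(5)) = φ(3) = 3, φ(ψ(6)) = φ(6) = 5.
Hence φψ = [0 1 6 4 2 3 5].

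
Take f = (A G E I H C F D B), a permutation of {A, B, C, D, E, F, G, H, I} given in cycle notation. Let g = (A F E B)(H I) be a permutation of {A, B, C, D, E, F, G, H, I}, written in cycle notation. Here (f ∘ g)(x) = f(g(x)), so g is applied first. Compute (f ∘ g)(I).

First apply g: g(I) = H, then f(H) = C. Thus (f ∘ g)(I) = C.

C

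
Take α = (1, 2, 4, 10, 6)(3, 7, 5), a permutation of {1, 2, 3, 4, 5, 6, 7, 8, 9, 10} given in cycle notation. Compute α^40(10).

10 lies in the 5-cycle (1, 2, 4, 10, 6).
On a 5-cycle, α^5 is the identity, so α^40 = α^0 there (40 ≡ 0 mod 5).
So α^40(10) = 10.

10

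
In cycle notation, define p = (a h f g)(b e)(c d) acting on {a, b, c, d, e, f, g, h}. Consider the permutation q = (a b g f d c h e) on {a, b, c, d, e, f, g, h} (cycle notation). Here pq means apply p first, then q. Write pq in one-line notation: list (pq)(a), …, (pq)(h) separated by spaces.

e a c h g f b d

(pq)(x) = q(p(x)). Computing each image: q(p(a)) = q(h) = e, q(p(b)) = q(e) = a, q(p(c)) = q(d) = c, q(p(d)) = q(c) = h, q(p(e)) = q(b) = g, q(p(f)) = q(g) = f, q(p(g)) = q(a) = b, q(p(h)) = q(f) = d.
Hence pq = [e a c h g f b d].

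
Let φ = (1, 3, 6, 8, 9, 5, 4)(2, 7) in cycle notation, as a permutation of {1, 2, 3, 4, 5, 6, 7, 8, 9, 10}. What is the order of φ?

14

The disjoint cycles have lengths 7, 2, 1.
Since disjoint cycles commute, ord(φ) = lcm(7, 2) = 14.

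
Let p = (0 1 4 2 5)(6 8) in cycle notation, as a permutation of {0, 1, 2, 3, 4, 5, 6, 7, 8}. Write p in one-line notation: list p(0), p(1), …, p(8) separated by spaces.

1 4 5 3 2 0 8 7 6

Each element maps to the next entry in its cycle (wrapping to the front): 0→1, 1→4, 2→5, 3→3, 4→2, 5→0, 6→8, 7→7, 8→6.
Listing these in domain order gives 1 4 5 3 2 0 8 7 6.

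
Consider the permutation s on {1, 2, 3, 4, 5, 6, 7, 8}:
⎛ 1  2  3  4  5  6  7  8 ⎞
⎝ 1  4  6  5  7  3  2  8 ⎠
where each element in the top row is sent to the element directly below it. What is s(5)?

The entry below 5 in the array is 7, so s(5) = 7.

7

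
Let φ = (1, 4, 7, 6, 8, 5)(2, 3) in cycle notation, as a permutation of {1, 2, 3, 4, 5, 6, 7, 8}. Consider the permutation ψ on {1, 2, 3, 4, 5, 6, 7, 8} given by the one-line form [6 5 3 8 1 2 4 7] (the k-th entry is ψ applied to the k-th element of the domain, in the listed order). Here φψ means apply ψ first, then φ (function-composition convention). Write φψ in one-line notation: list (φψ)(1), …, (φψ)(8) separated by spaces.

8 1 2 5 4 3 7 6

Chase each element through ψ then φ: 1 → 6 → 8; 2 → 5 → 1; 3 → 3 → 2; 4 → 8 → 5; 5 → 1 → 4; 6 → 2 → 3; 7 → 4 → 7; 8 → 7 → 6.
So φψ in one-line form is 8 1 2 5 4 3 7 6.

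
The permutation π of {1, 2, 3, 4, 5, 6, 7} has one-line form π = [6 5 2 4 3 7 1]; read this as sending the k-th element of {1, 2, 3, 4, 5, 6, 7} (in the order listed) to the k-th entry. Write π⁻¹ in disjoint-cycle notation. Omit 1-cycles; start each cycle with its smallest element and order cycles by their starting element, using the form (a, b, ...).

The cycle decomposition of π is (1, 6, 7)(2, 5, 3).
Reversing each cycle (and rotating so the smallest element leads) gives π⁻¹ = (1, 7, 6)(2, 3, 5).

(1, 7, 6)(2, 3, 5)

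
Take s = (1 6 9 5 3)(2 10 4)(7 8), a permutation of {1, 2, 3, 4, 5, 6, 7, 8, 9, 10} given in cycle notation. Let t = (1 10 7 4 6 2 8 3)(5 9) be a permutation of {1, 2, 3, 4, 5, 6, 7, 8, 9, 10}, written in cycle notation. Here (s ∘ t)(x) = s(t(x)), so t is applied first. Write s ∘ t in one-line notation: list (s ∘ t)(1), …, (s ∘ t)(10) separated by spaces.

4 7 6 9 5 10 2 1 3 8

(s ∘ t)(x) = s(t(x)). Computing each image: s(t(1)) = s(10) = 4, s(t(2)) = s(8) = 7, s(t(3)) = s(1) = 6, s(t(4)) = s(6) = 9, s(t(5)) = s(9) = 5, s(t(6)) = s(2) = 10, s(t(7)) = s(4) = 2, s(t(8)) = s(3) = 1, s(t(9)) = s(5) = 3, s(t(10)) = s(7) = 8.
Hence s ∘ t = [4 7 6 9 5 10 2 1 3 8].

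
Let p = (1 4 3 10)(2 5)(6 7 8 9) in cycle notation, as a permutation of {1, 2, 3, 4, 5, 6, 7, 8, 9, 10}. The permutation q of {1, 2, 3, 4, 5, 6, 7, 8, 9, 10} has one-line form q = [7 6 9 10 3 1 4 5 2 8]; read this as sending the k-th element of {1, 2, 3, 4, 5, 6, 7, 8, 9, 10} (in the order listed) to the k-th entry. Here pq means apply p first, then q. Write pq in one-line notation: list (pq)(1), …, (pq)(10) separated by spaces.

(pq)(x) = q(p(x)). Computing each image: q(p(1)) = q(4) = 10, q(p(2)) = q(5) = 3, q(p(3)) = q(10) = 8, q(p(4)) = q(3) = 9, q(p(5)) = q(2) = 6, q(p(6)) = q(7) = 4, q(p(7)) = q(8) = 5, q(p(8)) = q(9) = 2, q(p(9)) = q(6) = 1, q(p(10)) = q(1) = 7.
Hence pq = [10 3 8 9 6 4 5 2 1 7].

10 3 8 9 6 4 5 2 1 7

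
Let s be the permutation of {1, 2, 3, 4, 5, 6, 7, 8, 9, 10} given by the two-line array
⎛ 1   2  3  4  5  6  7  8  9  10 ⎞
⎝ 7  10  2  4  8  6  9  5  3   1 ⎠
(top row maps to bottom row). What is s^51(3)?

1

Tracing 3 → 2 → … returns to 3 after 6 steps, so 3 lies in a 6-cycle (1 7 9 3 2 10).
Since the cycle has length 6, s^51 acts on it the same as s^3 (51 mod 6 = 3).
Advancing 3 steps from 3: 3 → 2 → 10 → 1.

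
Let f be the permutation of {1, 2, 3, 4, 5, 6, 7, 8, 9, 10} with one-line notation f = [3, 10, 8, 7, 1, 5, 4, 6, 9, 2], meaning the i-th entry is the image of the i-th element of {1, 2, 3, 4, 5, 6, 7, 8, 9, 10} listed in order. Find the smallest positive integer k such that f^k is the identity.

Writing f as disjoint cycles, the cycle lengths are 5, 2, 2, 1.
The order of f is the least common multiple of its cycle lengths: lcm(5, 2, 2) = 10.

10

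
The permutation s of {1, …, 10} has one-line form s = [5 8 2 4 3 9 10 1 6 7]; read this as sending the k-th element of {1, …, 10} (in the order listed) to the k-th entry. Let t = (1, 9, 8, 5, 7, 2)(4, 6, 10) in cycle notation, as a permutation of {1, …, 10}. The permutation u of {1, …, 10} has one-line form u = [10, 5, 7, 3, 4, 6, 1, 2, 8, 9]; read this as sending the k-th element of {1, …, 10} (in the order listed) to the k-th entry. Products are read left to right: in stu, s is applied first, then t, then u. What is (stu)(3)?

10

(stu)(3) = u(t(s(3))). s(3) = 2, then t(2) = 1, then u(1) = 10, so the result is 10.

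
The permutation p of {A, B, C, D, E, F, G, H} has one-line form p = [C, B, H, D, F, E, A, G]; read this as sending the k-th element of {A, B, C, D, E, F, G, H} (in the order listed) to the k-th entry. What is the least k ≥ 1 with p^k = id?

4

Writing p as disjoint cycles, the cycle lengths are 4, 2, 1, 1.
The order of p is the least common multiple of its cycle lengths: lcm(4, 2) = 4.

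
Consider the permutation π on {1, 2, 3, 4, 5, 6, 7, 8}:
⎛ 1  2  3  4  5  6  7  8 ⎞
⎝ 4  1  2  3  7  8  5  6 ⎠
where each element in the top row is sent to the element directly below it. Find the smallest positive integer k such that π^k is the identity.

Writing π as disjoint cycles, the cycle lengths are 4, 2, 2.
Since disjoint cycles commute, ord(π) = lcm(4, 2, 2) = 4.

4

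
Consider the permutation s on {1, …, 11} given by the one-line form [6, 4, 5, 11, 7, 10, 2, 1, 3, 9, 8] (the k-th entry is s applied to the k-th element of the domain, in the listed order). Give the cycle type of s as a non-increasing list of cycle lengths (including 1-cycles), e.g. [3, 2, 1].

The disjoint cycles are (1 6 10 9 3 5 7 2 4 11 8), with lengths 11 in non-increasing order.

[11]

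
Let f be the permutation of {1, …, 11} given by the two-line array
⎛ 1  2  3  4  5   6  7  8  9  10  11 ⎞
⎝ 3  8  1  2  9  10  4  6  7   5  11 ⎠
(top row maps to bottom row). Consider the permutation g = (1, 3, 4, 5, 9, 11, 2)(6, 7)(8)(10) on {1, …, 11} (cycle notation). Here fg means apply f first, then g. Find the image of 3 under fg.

3

f(3) = 1, then g(1) = 3; composing gives (fg)(3) = 3.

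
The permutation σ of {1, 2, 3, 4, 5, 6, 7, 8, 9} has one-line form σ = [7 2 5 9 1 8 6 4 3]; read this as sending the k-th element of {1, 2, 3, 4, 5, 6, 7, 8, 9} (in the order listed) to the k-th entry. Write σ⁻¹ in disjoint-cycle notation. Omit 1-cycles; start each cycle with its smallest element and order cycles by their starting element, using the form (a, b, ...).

(1, 5, 3, 9, 4, 8, 6, 7)

First write σ in disjoint cycles: (1, 7, 6, 8, 4, 9, 3, 5).
Reversing each cycle (and rotating so the smallest element leads) gives σ⁻¹ = (1, 5, 3, 9, 4, 8, 6, 7).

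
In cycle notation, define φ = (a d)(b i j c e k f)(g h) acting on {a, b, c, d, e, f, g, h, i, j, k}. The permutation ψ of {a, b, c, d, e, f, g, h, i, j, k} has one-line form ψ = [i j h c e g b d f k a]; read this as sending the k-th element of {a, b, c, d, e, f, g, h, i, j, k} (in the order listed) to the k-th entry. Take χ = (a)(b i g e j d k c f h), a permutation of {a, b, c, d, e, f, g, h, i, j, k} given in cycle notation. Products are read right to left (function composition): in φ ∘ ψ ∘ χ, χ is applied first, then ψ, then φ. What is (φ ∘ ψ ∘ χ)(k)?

Chase k: χ(k) = c; ψ(c) = h; φ(h) = g. Hence (φ ∘ ψ ∘ χ)(k) = g.

g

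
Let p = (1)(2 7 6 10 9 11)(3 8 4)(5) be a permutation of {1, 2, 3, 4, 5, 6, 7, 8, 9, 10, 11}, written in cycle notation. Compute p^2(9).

2

9 lies in the 6-cycle (2 7 6 10 9 11).
Advancing 2 steps from 9: 9 → 11 → 2.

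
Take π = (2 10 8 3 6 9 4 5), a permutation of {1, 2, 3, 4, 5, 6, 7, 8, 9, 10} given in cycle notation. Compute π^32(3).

3 lies in the 8-cycle (2 10 8 3 6 9 4 5).
Powers repeat with period 8 on this cycle, and 32 mod 8 = 0, so π^32(3) = π^0(3).
So π^32(3) = 3.

3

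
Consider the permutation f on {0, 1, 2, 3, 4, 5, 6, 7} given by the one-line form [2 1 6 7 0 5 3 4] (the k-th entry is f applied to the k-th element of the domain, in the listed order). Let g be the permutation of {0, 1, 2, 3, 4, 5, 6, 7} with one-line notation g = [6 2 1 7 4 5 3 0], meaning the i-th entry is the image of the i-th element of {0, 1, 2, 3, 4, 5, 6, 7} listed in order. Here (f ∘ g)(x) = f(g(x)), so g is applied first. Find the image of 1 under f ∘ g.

(f ∘ g)(1) = f(g(1)). g(1) = 2, then f(2) = 6. So (f ∘ g)(1) = 6.

6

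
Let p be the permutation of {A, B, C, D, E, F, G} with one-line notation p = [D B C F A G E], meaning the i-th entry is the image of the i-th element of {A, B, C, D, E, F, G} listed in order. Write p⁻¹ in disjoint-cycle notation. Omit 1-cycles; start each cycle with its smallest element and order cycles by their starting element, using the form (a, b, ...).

The cycle decomposition of p is (A, D, F, G, E).
The inverse reverses every cycle; in canonical form, p⁻¹ = (A, E, G, F, D).

(A, E, G, F, D)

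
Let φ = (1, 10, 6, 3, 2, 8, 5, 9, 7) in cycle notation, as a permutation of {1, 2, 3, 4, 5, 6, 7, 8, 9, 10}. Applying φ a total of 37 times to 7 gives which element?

7 lies in the 9-cycle (1, 10, 6, 3, 2, 8, 5, 9, 7).
Since the cycle has length 9, φ^37 acts on it the same as φ^1 (37 mod 9 = 1).
Stepping 1 place around the cycle: 7 → 1.

1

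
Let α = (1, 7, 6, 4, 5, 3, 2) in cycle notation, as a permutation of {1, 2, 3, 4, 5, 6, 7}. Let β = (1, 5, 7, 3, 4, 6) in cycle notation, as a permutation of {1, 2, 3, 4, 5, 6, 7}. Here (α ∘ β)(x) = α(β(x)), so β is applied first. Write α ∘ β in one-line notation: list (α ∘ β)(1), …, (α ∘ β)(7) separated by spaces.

3 1 5 4 6 7 2

For each element, apply β then α: 1 → 5 → 3; 2 → 2 → 1; 3 → 4 → 5; 4 → 6 → 4; 5 → 7 → 6; 6 → 1 → 7; 7 → 3 → 2.
So α ∘ β in one-line form is 3 1 5 4 6 7 2.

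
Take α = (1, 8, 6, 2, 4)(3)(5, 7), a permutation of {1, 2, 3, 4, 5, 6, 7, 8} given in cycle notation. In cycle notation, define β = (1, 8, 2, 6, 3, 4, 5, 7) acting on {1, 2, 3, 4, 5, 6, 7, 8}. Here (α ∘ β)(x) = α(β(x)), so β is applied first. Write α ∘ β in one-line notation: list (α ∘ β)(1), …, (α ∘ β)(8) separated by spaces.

6 2 1 7 5 3 8 4

(α ∘ β)(x) = α(β(x)). Computing each image: α(β(1)) = α(8) = 6, α(β(2)) = α(6) = 2, α(β(3)) = α(4) = 1, α(β(4)) = α(5) = 7, α(β(5)) = α(7) = 5, α(β(6)) = α(3) = 3, α(β(7)) = α(1) = 8, α(β(8)) = α(2) = 4.
Hence α ∘ β = [6 2 1 7 5 3 8 4].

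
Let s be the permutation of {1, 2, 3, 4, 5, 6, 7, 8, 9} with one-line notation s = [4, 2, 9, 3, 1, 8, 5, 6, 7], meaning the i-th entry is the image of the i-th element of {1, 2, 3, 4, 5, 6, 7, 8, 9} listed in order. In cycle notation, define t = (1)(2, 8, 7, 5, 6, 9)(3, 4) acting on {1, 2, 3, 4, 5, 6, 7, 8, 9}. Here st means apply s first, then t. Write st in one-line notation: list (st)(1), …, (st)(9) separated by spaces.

3 8 2 4 1 7 6 9 5

For each element, apply s then t: 1 → 4 → 3; 2 → 2 → 8; 3 → 9 → 2; 4 → 3 → 4; 5 → 1 → 1; 6 → 8 → 7; 7 → 5 → 6; 8 → 6 → 9; 9 → 7 → 5.
So st in one-line form is 3 8 2 4 1 7 6 9 5.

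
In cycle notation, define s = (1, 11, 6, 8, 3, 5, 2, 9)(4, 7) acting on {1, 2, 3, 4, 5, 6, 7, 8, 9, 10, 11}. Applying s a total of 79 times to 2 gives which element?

2 lies in the 8-cycle (1, 11, 6, 8, 3, 5, 2, 9).
On an 8-cycle, s^8 is the identity, so s^79 = s^7 there (79 ≡ 7 mod 8).
Stepping 7 places around the cycle: 2 → 9 → 1 → 11 → 6 → 8 → 3 → 5.

5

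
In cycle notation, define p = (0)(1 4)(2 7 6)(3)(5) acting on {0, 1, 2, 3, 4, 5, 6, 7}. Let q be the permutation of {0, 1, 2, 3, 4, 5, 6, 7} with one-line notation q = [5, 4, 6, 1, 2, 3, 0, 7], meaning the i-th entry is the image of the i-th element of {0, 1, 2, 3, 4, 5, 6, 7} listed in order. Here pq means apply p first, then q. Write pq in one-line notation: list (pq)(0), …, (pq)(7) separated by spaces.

(pq)(x) = q(p(x)). Computing each image: q(p(0)) = q(0) = 5, q(p(1)) = q(4) = 2, q(p(2)) = q(7) = 7, q(p(3)) = q(3) = 1, q(p(4)) = q(1) = 4, q(p(5)) = q(5) = 3, q(p(6)) = q(2) = 6, q(p(7)) = q(6) = 0.
Hence pq = [5 2 7 1 4 3 6 0].

5 2 7 1 4 3 6 0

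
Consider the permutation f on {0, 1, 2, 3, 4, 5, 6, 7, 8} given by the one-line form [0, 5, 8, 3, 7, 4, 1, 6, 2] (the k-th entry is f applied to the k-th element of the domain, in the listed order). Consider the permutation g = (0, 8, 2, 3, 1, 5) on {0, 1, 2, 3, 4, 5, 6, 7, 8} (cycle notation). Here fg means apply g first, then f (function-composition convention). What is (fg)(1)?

4

(fg)(1) = f(g(1)). g(1) = 5, then f(5) = 4. So (fg)(1) = 4.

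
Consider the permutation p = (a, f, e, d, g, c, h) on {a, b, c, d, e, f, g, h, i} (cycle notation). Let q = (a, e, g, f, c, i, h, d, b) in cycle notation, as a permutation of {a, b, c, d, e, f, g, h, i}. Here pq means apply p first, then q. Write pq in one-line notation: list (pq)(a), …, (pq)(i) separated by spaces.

c a d f b g i e h

(pq)(x) = q(p(x)). Computing each image: q(p(a)) = q(f) = c, q(p(b)) = q(b) = a, q(p(c)) = q(h) = d, q(p(d)) = q(g) = f, q(p(e)) = q(d) = b, q(p(f)) = q(e) = g, q(p(g)) = q(c) = i, q(p(h)) = q(a) = e, q(p(i)) = q(i) = h.
Hence pq = [c a d f b g i e h].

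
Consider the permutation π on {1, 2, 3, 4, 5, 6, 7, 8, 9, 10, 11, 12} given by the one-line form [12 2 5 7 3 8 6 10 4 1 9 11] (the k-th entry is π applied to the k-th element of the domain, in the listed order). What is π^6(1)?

6

Tracing 1 → 12 → … returns to 1 after 9 steps, so 1 lies in a 9-cycle (1 12 11 9 4 7 6 8 10).
Advancing 6 steps from 1: 1 → 12 → 11 → 9 → 4 → 7 → 6.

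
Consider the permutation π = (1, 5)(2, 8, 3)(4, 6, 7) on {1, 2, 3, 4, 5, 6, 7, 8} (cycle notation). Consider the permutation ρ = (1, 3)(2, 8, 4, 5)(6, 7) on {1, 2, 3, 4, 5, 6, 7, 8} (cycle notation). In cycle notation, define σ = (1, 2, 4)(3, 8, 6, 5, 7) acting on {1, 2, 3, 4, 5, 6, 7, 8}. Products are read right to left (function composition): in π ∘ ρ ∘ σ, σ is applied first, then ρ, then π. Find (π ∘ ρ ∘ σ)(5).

7

(π ∘ ρ ∘ σ)(5) = π(ρ(σ(5))). σ(5) = 7, then ρ(7) = 6, then π(6) = 7, so the result is 7.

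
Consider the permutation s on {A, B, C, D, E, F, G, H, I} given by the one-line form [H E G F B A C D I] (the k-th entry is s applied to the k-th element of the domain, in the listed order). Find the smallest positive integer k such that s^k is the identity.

4

Decomposing into disjoint cycles gives cycle lengths 4, 2, 2, 1.
The order of s is the least common multiple of its cycle lengths: lcm(4, 2, 2) = 4.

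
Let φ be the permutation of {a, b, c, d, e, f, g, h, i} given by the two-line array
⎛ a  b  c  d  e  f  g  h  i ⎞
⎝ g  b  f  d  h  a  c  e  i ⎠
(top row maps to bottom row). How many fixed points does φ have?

The fixed points (elements with φ(x) = x) are {b, d, i}, so there are 3.

3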